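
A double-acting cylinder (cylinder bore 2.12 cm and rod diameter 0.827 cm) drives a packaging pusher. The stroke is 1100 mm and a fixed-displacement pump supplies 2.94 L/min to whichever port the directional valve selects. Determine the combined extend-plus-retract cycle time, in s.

Cap-side area A_cap = π/4 × (2.12 cm)² = 3.530 cm^2
Rod-side annular area A_ann = π/4 × (2.12² − 0.827²) = 2.993 cm^2
t_ext = A_cap·L/Q = 7.924 s
t_ret = A_ann·L/Q = 6.718 s
t_cycle = t_ext + t_ret

t ≈ 14.6 s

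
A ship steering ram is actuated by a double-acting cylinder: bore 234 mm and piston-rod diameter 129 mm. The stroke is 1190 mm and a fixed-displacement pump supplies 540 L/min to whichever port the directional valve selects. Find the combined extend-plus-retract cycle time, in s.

Cap-side area A_cap = π/4 × (234 mm)² = 43010 mm^2
Rod-side annular area A_ann = π/4 × (234² − 129²) = 29940 mm^2
t_ext = A_cap·L/Q = 5.686 s
t_ret = A_ann·L/Q = 3.958 s
t_cycle = t_ext + t_ret

t ≈ 9.64 s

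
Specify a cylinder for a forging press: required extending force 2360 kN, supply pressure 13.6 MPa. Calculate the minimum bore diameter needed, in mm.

D ≈ 470 mm

Extension force acts on the full piston face: F = P × (π/4)D².
D = √(4F / (πP)) = √(4 × 2360 kN / (π × 13.6 MPa))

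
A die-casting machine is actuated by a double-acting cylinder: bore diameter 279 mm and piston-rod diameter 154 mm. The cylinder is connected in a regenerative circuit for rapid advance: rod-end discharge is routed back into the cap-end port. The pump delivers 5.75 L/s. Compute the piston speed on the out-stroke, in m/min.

In regeneration the rod-end outflow joins the pump flow into the cap end, so the net volume the pump must supply per unit advance equals the rod cross-section area.
Rod cross-section A_rod = π/4 × (154 mm)² = 18630 mm^2
v = Q_pump / A_rod

v ≈ 18.5 m/min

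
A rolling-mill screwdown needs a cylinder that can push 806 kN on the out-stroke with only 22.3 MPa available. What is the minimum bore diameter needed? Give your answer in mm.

D ≈ 215 mm

Extension force acts on the full piston face: F = P × (π/4)D².
D = √(4F / (πP)) = √(4 × 806 kN / (π × 22.3 MPa))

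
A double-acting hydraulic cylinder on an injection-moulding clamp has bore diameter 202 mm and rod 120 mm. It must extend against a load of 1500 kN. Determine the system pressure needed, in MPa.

Cap-side area A_cap = π/4 × (202 mm)² = 32050 mm^2
P = F / A = 1500 kN / A

P ≈ 46.8 MPa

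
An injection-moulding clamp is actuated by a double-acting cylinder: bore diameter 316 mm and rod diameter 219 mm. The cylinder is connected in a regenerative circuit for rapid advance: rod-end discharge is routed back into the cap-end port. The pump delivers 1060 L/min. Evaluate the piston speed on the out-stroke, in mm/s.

In regeneration the rod-end outflow joins the pump flow into the cap end, so the net volume the pump must supply per unit advance equals the rod cross-section area.
Rod cross-section A_rod = π/4 × (219 mm)² = 37670 mm^2
v = Q_pump / A_rod

v ≈ 469 mm/s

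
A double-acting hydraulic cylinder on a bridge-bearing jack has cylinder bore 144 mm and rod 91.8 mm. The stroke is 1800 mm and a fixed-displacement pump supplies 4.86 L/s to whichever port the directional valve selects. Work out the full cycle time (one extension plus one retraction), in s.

t ≈ 9.61 s

Cap-side area A_cap = π/4 × (144 mm)² = 16290 mm^2
Rod-side annular area A_ann = π/4 × (144² − 91.8²) = 9667 mm^2
t_ext = A_cap·L/Q = 6.032 s
t_ret = A_ann·L/Q = 3.580 s
t_cycle = t_ext + t_ret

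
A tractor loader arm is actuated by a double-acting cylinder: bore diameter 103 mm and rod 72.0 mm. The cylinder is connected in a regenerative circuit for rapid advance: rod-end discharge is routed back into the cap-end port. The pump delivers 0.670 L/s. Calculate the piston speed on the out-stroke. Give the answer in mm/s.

In regeneration the rod-end outflow joins the pump flow into the cap end, so the net volume the pump must supply per unit advance equals the rod cross-section area.
Rod cross-section A_rod = π/4 × (72.0 mm)² = 4072 mm^2
v = Q_pump / A_rod

v ≈ 165 mm/s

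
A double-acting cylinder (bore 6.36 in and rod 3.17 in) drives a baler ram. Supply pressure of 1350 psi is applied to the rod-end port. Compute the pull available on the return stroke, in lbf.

Rod-side annular area A_ann = π/4 × (6.36² − 3.17²) = 23.88 in^2
On retraction the pressure acts on the annular area (bore minus rod).
F = P × A_ann

F ≈ 32200 lbf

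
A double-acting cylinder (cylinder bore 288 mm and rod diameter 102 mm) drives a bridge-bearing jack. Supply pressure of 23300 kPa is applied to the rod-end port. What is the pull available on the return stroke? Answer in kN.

F ≈ 1330 kN

Rod-side annular area A_ann = π/4 × (288² − 102²) = 56970 mm^2
On retraction the pressure acts on the annular area (bore minus rod).
F = P × A_ann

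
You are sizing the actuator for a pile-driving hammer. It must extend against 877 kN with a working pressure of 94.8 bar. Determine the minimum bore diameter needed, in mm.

D ≈ 343 mm

Extension force acts on the full piston face: F = P × (π/4)D².
D = √(4F / (πP)) = √(4 × 877 kN / (π × 94.8 bar))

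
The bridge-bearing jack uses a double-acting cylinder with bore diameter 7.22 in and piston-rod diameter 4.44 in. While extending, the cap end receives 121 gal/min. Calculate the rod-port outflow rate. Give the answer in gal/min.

Cap-side area A_cap = π/4 × (7.22 in)² = 40.94 in^2
Rod-side annular area A_ann = π/4 × (7.22² − 4.44²) = 25.46 in^2
Piston speed v = Q_in/A_cap; rod-end outflow Q_out = v × A_ann = Q_in × A_ann/A_cap.

Q_out ≈ 75.2 gal/min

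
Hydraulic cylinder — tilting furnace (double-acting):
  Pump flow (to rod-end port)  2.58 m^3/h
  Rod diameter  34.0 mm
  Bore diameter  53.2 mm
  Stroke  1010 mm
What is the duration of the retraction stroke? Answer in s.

Rod-side annular area A_ann = π/4 × (53.2² − 34.0²) = 1315 mm^2
Swept volume V = A × L; t = V / Q = A·L / Q

t ≈ 1.85 s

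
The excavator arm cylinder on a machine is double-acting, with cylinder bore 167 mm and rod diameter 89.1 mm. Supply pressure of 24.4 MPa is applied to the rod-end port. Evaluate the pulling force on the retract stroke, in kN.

F ≈ 382 kN

Rod-side annular area A_ann = π/4 × (167² − 89.1²) = 15670 mm^2
On retraction the pressure acts on the annular area (bore minus rod).
F = P × A_ann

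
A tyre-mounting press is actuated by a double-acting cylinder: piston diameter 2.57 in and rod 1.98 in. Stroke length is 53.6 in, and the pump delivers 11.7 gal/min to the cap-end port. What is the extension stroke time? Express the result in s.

Cap-side area A_cap = π/4 × (2.57 in)² = 5.187 in^2
Swept volume V = A × L; t = V / Q = A·L / Q

t ≈ 6.17 s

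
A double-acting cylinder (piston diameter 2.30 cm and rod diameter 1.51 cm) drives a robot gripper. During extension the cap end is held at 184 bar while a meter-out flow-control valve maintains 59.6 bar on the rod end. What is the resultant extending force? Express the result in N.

F ≈ 6240 N

Cap-side area A_cap = π/4 × (2.30 cm)² = 4.155 cm^2
Rod-side annular area A_ann = π/4 × (2.30² − 1.51²) = 2.364 cm^2
Net thrust = P_cap·A_cap − P_rod·A_ann = 7645 N − 1409 N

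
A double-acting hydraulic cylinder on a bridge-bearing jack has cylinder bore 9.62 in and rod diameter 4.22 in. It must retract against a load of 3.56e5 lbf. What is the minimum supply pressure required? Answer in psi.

Rod-side annular area A_ann = π/4 × (9.62² − 4.22²) = 58.70 in^2
Retraction: pressure acts on the annular area.
P = F / A = 3.56e5 lbf / A

P ≈ 6060 psi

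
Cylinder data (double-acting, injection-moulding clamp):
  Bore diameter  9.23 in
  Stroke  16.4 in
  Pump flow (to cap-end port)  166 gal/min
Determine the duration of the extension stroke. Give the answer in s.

Cap-side area A_cap = π/4 × (9.23 in)² = 66.91 in^2
Swept volume V = A × L; t = V / Q = A·L / Q

t ≈ 1.72 s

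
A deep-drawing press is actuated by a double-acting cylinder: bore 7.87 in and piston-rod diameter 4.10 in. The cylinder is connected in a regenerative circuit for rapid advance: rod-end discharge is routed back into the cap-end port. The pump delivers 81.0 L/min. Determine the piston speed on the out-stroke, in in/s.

In regeneration the rod-end outflow joins the pump flow into the cap end, so the net volume the pump must supply per unit advance equals the rod cross-section area.
Rod cross-section A_rod = π/4 × (4.10 in)² = 13.20 in^2
v = Q_pump / A_rod

v ≈ 6.24 in/s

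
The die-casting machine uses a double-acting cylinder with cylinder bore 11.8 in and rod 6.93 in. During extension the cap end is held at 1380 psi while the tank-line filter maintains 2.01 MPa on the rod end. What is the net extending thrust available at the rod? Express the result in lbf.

F ≈ 1.30e5 lbf

Cap-side area A_cap = π/4 × (11.8 in)² = 109.4 in^2
Rod-side annular area A_ann = π/4 × (11.8² − 6.93²) = 71.64 in^2
Net thrust = P_cap·A_cap − P_rod·A_ann = 1.509e5 lbf − 20880 lbf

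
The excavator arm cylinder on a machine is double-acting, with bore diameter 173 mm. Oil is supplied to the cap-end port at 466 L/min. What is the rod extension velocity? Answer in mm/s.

v ≈ 330 mm/s

Cap-side area A_cap = π/4 × (173 mm)² = 23510 mm^2
v = Q / A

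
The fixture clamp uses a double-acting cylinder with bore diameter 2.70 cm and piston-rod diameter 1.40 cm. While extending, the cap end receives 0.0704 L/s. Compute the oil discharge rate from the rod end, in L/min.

Q_out ≈ 3.09 L/min

Cap-side area A_cap = π/4 × (2.70 cm)² = 5.726 cm^2
Rod-side annular area A_ann = π/4 × (2.70² − 1.40²) = 4.186 cm^2
Piston speed v = Q_in/A_cap; rod-end outflow Q_out = v × A_ann = Q_in × A_ann/A_cap.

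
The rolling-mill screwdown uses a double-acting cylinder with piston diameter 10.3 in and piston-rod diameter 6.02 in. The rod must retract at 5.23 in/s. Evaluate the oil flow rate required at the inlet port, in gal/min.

Rod-side annular area A_ann = π/4 × (10.3² − 6.02²) = 54.86 in^2
Q = A × v

Q ≈ 74.5 gal/min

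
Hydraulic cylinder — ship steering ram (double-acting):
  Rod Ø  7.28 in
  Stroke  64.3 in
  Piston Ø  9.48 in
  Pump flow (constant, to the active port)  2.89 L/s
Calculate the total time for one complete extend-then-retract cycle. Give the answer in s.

t ≈ 36.3 s

Cap-side area A_cap = π/4 × (9.48 in)² = 70.58 in^2
Rod-side annular area A_ann = π/4 × (9.48² − 7.28²) = 28.96 in^2
t_ext = A_cap·L/Q = 25.73 s
t_ret = A_ann·L/Q = 10.56 s
t_cycle = t_ext + t_ret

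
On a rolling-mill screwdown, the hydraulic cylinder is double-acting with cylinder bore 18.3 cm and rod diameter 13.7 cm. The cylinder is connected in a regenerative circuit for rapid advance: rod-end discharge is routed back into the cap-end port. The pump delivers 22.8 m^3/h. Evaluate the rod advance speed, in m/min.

In regeneration the rod-end outflow joins the pump flow into the cap end, so the net volume the pump must supply per unit advance equals the rod cross-section area.
Rod cross-section A_rod = π/4 × (13.7 cm)² = 147.4 cm^2
v = Q_pump / A_rod

v ≈ 25.8 m/min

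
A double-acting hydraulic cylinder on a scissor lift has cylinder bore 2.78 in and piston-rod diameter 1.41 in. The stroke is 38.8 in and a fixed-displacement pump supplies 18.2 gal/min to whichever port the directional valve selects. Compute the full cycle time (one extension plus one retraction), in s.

t ≈ 5.86 s

Cap-side area A_cap = π/4 × (2.78 in)² = 6.070 in^2
Rod-side annular area A_ann = π/4 × (2.78² − 1.41²) = 4.508 in^2
t_ext = A_cap·L/Q = 3.361 s
t_ret = A_ann·L/Q = 2.496 s
t_cycle = t_ext + t_ret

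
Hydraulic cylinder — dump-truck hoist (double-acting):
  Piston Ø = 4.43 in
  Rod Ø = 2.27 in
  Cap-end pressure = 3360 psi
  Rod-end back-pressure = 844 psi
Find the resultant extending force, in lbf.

F ≈ 42200 lbf

Cap-side area A_cap = π/4 × (4.43 in)² = 15.41 in^2
Rod-side annular area A_ann = π/4 × (4.43² − 2.27²) = 11.37 in^2
Net thrust = P_cap·A_cap − P_rod·A_ann = 51790 lbf − 9593 lbf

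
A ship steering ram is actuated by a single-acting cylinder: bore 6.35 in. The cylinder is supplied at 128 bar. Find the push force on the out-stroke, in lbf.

F ≈ 58800 lbf

Cap-side area A_cap = π/4 × (6.35 in)² = 31.67 in^2
F = P × A_cap = 128 bar × A_cap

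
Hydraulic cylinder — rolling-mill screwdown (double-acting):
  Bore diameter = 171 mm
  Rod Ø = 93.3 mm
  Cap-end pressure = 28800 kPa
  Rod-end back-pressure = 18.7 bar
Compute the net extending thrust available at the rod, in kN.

Cap-side area A_cap = π/4 × (171 mm)² = 22970 mm^2
Rod-side annular area A_ann = π/4 × (171² − 93.3²) = 16130 mm^2
Net thrust = P_cap·A_cap − P_rod·A_ann = 661.4 kN − 30.16 kN

F ≈ 631 kN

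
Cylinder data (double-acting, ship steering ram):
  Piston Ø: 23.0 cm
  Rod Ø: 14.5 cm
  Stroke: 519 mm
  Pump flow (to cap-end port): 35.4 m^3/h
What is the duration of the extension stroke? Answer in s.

t ≈ 2.19 s

Cap-side area A_cap = π/4 × (23.0 cm)² = 415.5 cm^2
Swept volume V = A × L; t = V / Q = A·L / Q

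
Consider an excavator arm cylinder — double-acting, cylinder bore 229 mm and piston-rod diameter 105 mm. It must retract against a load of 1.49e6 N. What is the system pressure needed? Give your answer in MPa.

Rod-side annular area A_ann = π/4 × (229² − 105²) = 32530 mm^2
Retraction: pressure acts on the annular area.
P = F / A = 1.49e6 N / A

P ≈ 45.8 MPa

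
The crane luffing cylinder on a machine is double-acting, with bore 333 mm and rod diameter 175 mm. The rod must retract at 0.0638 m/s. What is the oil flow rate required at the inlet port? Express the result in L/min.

Q ≈ 241 L/min

Rod-side annular area A_ann = π/4 × (333² − 175²) = 63040 mm^2
Q = A × v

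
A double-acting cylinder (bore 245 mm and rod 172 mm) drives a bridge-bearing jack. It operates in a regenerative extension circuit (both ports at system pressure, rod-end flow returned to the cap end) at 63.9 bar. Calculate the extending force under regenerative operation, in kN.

With equal pressure on both faces, forces on the annular region cancel; the net push is pressure × rod cross-section.
Rod cross-section A_rod = π/4 × (172 mm)² = 23240 mm^2
F = P × A_rod

F ≈ 148 kN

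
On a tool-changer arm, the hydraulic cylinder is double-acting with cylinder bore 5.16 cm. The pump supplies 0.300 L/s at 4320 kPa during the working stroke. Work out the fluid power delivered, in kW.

W ≈ 1.30 kW

Hydraulic power = P × Q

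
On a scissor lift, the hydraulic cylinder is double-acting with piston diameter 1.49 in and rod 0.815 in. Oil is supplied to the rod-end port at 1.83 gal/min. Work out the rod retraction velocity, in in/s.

Rod-side annular area A_ann = π/4 × (1.49² − 0.815²) = 1.222 in^2
Flow into the rod-end port fills the annular volume.
v = Q / A

v ≈ 5.77 in/s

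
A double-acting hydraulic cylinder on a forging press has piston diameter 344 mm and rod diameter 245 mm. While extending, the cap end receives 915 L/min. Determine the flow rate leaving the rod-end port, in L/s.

Cap-side area A_cap = π/4 × (344 mm)² = 92940 mm^2
Rod-side annular area A_ann = π/4 × (344² − 245²) = 45800 mm^2
Piston speed v = Q_in/A_cap; rod-end outflow Q_out = v × A_ann = Q_in × A_ann/A_cap.

Q_out ≈ 7.51 L/s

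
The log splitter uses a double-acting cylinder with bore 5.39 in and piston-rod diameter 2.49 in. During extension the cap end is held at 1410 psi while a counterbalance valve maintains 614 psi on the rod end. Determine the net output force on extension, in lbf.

F ≈ 21200 lbf

Cap-side area A_cap = π/4 × (5.39 in)² = 22.82 in^2
Rod-side annular area A_ann = π/4 × (5.39² − 2.49²) = 17.95 in^2
Net thrust = P_cap·A_cap − P_rod·A_ann = 32170 lbf − 11020 lbf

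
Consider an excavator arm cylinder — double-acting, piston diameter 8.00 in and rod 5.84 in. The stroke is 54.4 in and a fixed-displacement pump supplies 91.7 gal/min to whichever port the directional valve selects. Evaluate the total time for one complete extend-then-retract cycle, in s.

t ≈ 11.4 s

Cap-side area A_cap = π/4 × (8.00 in)² = 50.27 in^2
Rod-side annular area A_ann = π/4 × (8.00² − 5.84²) = 23.48 in^2
t_ext = A_cap·L/Q = 7.745 s
t_ret = A_ann·L/Q = 3.618 s
t_cycle = t_ext + t_ret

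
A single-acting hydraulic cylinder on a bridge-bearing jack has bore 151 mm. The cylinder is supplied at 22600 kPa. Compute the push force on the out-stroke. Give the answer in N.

F ≈ 4.05e5 N

Cap-side area A_cap = π/4 × (151 mm)² = 17910 mm^2
F = P × A_cap = 22600 kPa × A_cap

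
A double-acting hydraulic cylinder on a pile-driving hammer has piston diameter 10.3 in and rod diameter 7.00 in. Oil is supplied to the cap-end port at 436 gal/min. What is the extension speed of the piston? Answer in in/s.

v ≈ 20.1 in/s

Cap-side area A_cap = π/4 × (10.3 in)² = 83.32 in^2
v = Q / A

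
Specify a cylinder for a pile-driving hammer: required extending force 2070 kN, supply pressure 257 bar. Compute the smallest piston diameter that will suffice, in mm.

Extension force acts on the full piston face: F = P × (π/4)D².
D = √(4F / (πP)) = √(4 × 2070 kN / (π × 257 bar))

D ≈ 320 mm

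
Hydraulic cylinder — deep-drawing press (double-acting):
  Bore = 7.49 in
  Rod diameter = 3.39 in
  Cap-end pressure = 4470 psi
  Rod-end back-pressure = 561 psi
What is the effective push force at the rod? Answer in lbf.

F ≈ 1.77e5 lbf

Cap-side area A_cap = π/4 × (7.49 in)² = 44.06 in^2
Rod-side annular area A_ann = π/4 × (7.49² − 3.39²) = 35.04 in^2
Net thrust = P_cap·A_cap − P_rod·A_ann = 1.970e5 lbf − 19650 lbf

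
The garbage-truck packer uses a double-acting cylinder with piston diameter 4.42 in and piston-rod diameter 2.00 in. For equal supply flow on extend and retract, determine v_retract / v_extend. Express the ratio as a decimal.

v_ret/v_ext ≈ 1.26

Cap-side area A_cap = π/4 × (4.42 in)² = 15.34 in^2
Rod-side annular area A_ann = π/4 × (4.42² − 2.00²) = 12.20 in^2
For equal Q, v ∝ 1/A, so v_ret/v_ext = A_cap/A_ann.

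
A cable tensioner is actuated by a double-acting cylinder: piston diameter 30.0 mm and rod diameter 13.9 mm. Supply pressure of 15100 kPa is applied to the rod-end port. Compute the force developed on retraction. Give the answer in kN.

Rod-side annular area A_ann = π/4 × (30.0² − 13.9²) = 555.1 mm^2
On retraction the pressure acts on the annular area (bore minus rod).
F = P × A_ann

F ≈ 8.38 kN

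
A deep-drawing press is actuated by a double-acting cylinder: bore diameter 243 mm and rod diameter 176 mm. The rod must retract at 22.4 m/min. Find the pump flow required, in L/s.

Q ≈ 8.23 L/s

Rod-side annular area A_ann = π/4 × (243² − 176²) = 22050 mm^2
Q = A × v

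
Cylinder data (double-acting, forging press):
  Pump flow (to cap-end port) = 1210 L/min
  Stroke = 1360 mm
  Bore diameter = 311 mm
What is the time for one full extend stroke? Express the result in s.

Cap-side area A_cap = π/4 × (311 mm)² = 75960 mm^2
Swept volume V = A × L; t = V / Q = A·L / Q

t ≈ 5.12 s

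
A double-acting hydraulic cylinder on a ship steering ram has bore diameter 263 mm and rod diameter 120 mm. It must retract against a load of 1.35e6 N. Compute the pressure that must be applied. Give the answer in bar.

P ≈ 314 bar

Rod-side annular area A_ann = π/4 × (263² − 120²) = 43020 mm^2
Retraction: pressure acts on the annular area.
P = F / A = 1.35e6 N / A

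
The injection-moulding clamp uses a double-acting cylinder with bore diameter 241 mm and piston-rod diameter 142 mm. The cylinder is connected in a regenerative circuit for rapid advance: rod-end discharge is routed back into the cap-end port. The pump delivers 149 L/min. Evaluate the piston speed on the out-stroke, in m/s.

v ≈ 0.157 m/s

In regeneration the rod-end outflow joins the pump flow into the cap end, so the net volume the pump must supply per unit advance equals the rod cross-section area.
Rod cross-section A_rod = π/4 × (142 mm)² = 15840 mm^2
v = Q_pump / A_rod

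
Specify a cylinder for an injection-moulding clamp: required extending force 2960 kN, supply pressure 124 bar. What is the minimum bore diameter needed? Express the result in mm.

Extension force acts on the full piston face: F = P × (π/4)D².
D = √(4F / (πP)) = √(4 × 2960 kN / (π × 124 bar))

D ≈ 551 mm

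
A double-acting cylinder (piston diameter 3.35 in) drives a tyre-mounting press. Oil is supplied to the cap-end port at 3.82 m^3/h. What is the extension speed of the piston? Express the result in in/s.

Cap-side area A_cap = π/4 × (3.35 in)² = 8.814 in^2
v = Q / A

v ≈ 7.35 in/s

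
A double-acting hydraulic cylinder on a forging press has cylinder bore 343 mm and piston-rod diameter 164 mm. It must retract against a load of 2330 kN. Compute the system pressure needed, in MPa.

P ≈ 32.7 MPa

Rod-side annular area A_ann = π/4 × (343² − 164²) = 71280 mm^2
Retraction: pressure acts on the annular area.
P = F / A = 2330 kN / A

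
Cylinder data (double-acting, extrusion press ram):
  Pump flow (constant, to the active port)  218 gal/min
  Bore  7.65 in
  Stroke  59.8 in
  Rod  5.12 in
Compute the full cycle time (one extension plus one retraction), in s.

Cap-side area A_cap = π/4 × (7.65 in)² = 45.96 in^2
Rod-side annular area A_ann = π/4 × (7.65² − 5.12²) = 25.37 in^2
t_ext = A_cap·L/Q = 3.275 s
t_ret = A_ann·L/Q = 1.808 s
t_cycle = t_ext + t_ret

t ≈ 5.08 s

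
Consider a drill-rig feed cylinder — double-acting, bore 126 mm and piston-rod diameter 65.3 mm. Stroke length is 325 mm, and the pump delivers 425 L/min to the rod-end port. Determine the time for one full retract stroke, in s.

t ≈ 0.418 s

Rod-side annular area A_ann = π/4 × (126² − 65.3²) = 9120 mm^2
Swept volume V = A × L; t = V / Q = A·L / Q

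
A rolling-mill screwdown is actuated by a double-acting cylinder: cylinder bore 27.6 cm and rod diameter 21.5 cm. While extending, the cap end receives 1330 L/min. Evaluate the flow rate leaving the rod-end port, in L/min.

Q_out ≈ 523 L/min

Cap-side area A_cap = π/4 × (27.6 cm)² = 598.3 cm^2
Rod-side annular area A_ann = π/4 × (27.6² − 21.5²) = 235.2 cm^2
Piston speed v = Q_in/A_cap; rod-end outflow Q_out = v × A_ann = Q_in × A_ann/A_cap.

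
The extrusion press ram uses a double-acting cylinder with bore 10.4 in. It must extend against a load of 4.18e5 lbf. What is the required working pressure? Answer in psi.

P ≈ 4920 psi

Cap-side area A_cap = π/4 × (10.4 in)² = 84.95 in^2
P = F / A = 4.18e5 lbf / A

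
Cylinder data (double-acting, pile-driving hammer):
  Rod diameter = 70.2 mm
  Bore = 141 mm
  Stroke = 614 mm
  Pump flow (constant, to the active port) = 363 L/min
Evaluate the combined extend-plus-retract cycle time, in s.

Cap-side area A_cap = π/4 × (141 mm)² = 15610 mm^2
Rod-side annular area A_ann = π/4 × (141² − 70.2²) = 11740 mm^2
t_ext = A_cap·L/Q = 1.585 s
t_ret = A_ann·L/Q = 1.192 s
t_cycle = t_ext + t_ret

t ≈ 2.78 s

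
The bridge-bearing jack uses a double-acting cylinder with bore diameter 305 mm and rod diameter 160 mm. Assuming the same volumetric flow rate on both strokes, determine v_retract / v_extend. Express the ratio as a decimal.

Cap-side area A_cap = π/4 × (305 mm)² = 73060 mm^2
Rod-side annular area A_ann = π/4 × (305² − 160²) = 52960 mm^2
For equal Q, v ∝ 1/A, so v_ret/v_ext = A_cap/A_ann.

v_ret/v_ext ≈ 1.38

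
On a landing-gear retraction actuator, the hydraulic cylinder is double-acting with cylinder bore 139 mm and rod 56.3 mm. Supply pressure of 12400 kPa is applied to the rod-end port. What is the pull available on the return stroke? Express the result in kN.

Rod-side annular area A_ann = π/4 × (139² − 56.3²) = 12690 mm^2
On retraction the pressure acts on the annular area (bore minus rod).
F = P × A_ann

F ≈ 157 kN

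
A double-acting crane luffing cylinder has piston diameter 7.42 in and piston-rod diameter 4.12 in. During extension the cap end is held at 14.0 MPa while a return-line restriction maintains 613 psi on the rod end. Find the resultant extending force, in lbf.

Cap-side area A_cap = π/4 × (7.42 in)² = 43.24 in^2
Rod-side annular area A_ann = π/4 × (7.42² − 4.12²) = 29.91 in^2
Net thrust = P_cap·A_cap − P_rod·A_ann = 87800 lbf − 18330 lbf

F ≈ 69500 lbf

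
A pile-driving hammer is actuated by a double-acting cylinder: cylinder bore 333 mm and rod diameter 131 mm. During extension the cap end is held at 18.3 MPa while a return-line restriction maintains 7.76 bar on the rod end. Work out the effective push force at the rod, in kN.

Cap-side area A_cap = π/4 × (333 mm)² = 87090 mm^2
Rod-side annular area A_ann = π/4 × (333² − 131²) = 73610 mm^2
Net thrust = P_cap·A_cap − P_rod·A_ann = 1594 kN − 57.12 kN

F ≈ 1540 kN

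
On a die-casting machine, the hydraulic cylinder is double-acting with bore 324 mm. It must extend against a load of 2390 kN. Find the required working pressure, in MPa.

P ≈ 29.0 MPa

Cap-side area A_cap = π/4 × (324 mm)² = 82450 mm^2
P = F / A = 2390 kN / A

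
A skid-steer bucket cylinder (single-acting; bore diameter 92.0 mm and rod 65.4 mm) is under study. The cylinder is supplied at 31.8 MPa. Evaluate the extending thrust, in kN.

Cap-side area A_cap = π/4 × (92.0 mm)² = 6648 mm^2
F = P × A_cap = 31.8 MPa × A_cap

F ≈ 211 kN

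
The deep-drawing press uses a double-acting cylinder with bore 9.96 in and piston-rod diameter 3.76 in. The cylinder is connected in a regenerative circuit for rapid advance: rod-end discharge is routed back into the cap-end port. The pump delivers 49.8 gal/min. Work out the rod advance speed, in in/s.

v ≈ 17.3 in/s

In regeneration the rod-end outflow joins the pump flow into the cap end, so the net volume the pump must supply per unit advance equals the rod cross-section area.
Rod cross-section A_rod = π/4 × (3.76 in)² = 11.10 in^2
v = Q_pump / A_rod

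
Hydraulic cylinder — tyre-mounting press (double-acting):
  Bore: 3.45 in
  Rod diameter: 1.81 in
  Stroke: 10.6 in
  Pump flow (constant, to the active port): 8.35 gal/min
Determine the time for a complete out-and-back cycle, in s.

t ≈ 5.32 s

Cap-side area A_cap = π/4 × (3.45 in)² = 9.348 in^2
Rod-side annular area A_ann = π/4 × (3.45² − 1.81²) = 6.775 in^2
t_ext = A_cap·L/Q = 3.082 s
t_ret = A_ann·L/Q = 2.234 s
t_cycle = t_ext + t_ret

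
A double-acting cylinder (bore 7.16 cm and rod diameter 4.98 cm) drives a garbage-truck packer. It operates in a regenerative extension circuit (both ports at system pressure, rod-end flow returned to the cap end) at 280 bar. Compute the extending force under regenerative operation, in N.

With equal pressure on both faces, forces on the annular region cancel; the net push is pressure × rod cross-section.
Rod cross-section A_rod = π/4 × (4.98 cm)² = 19.48 cm^2
F = P × A_rod

F ≈ 54500 N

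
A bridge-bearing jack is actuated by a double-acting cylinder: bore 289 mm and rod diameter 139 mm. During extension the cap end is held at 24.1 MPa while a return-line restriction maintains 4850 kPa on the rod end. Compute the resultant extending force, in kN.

Cap-side area A_cap = π/4 × (289 mm)² = 65600 mm^2
Rod-side annular area A_ann = π/4 × (289² − 139²) = 50420 mm^2
Net thrust = P_cap·A_cap − P_rod·A_ann = 1581 kN − 244.5 kN

F ≈ 1340 kN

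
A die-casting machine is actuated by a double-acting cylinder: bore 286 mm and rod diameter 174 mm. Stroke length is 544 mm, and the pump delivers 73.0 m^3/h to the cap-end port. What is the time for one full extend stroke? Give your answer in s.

t ≈ 1.72 s

Cap-side area A_cap = π/4 × (286 mm)² = 64240 mm^2
Swept volume V = A × L; t = V / Q = A·L / Q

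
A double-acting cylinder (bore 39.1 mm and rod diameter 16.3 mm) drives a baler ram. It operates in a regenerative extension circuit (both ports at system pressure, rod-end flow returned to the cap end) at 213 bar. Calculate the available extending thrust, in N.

With equal pressure on both faces, forces on the annular region cancel; the net push is pressure × rod cross-section.
Rod cross-section A_rod = π/4 × (16.3 mm)² = 208.7 mm^2
F = P × A_rod

F ≈ 4440 N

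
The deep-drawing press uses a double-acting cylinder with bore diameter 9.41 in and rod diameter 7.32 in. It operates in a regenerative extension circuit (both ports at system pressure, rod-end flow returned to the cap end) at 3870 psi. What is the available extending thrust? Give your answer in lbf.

With equal pressure on both faces, forces on the annular region cancel; the net push is pressure × rod cross-section.
Rod cross-section A_rod = π/4 × (7.32 in)² = 42.08 in^2
F = P × A_rod

F ≈ 1.63e5 lbf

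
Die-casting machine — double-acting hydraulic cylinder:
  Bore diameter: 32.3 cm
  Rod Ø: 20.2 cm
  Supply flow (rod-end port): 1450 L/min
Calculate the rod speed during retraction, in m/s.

Rod-side annular area A_ann = π/4 × (32.3² − 20.2²) = 498.9 cm^2
Flow into the rod-end port fills the annular volume.
v = Q / A

v ≈ 0.484 m/s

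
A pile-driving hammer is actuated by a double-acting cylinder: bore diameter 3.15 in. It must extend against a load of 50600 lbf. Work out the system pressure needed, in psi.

P ≈ 6490 psi

Cap-side area A_cap = π/4 × (3.15 in)² = 7.793 in^2
P = F / A = 50600 lbf / A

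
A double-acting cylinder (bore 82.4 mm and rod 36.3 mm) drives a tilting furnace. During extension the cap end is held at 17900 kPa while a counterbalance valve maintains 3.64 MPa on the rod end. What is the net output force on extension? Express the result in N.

F ≈ 79800 N

Cap-side area A_cap = π/4 × (82.4 mm)² = 5333 mm^2
Rod-side annular area A_ann = π/4 × (82.4² − 36.3²) = 4298 mm^2
Net thrust = P_cap·A_cap − P_rod·A_ann = 95450 N − 15640 N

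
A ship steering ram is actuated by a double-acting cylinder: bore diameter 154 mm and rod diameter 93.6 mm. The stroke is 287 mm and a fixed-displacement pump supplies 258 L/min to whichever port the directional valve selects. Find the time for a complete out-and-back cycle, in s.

Cap-side area A_cap = π/4 × (154 mm)² = 18630 mm^2
Rod-side annular area A_ann = π/4 × (154² − 93.6²) = 11750 mm^2
t_ext = A_cap·L/Q = 1.243 s
t_ret = A_ann·L/Q = 0.7840 s
t_cycle = t_ext + t_ret

t ≈ 2.03 s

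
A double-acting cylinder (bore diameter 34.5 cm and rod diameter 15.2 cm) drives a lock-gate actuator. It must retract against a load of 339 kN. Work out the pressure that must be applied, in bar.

P ≈ 45.0 bar

Rod-side annular area A_ann = π/4 × (34.5² − 15.2²) = 753.4 cm^2
Retraction: pressure acts on the annular area.
P = F / A = 339 kN / A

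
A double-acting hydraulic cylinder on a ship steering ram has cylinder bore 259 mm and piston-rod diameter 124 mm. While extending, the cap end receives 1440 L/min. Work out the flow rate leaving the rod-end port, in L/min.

Cap-side area A_cap = π/4 × (259 mm)² = 52690 mm^2
Rod-side annular area A_ann = π/4 × (259² − 124²) = 40610 mm^2
Piston speed v = Q_in/A_cap; rod-end outflow Q_out = v × A_ann = Q_in × A_ann/A_cap.

Q_out ≈ 1110 L/min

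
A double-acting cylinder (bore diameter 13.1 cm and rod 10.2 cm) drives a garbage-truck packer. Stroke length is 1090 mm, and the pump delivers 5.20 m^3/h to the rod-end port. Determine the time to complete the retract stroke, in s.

t ≈ 4.00 s

Rod-side annular area A_ann = π/4 × (13.1² − 10.2²) = 53.07 cm^2
Swept volume V = A × L; t = V / Q = A·L / Q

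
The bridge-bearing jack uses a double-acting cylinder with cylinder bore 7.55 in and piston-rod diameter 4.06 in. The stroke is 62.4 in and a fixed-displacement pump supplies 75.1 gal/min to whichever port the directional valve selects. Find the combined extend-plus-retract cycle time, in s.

Cap-side area A_cap = π/4 × (7.55 in)² = 44.77 in^2
Rod-side annular area A_ann = π/4 × (7.55² − 4.06²) = 31.82 in^2
t_ext = A_cap·L/Q = 9.662 s
t_ret = A_ann·L/Q = 6.868 s
t_cycle = t_ext + t_ret

t ≈ 16.5 s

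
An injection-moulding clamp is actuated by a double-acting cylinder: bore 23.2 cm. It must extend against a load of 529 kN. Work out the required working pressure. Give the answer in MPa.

P ≈ 12.5 MPa

Cap-side area A_cap = π/4 × (23.2 cm)² = 422.7 cm^2
P = F / A = 529 kN / A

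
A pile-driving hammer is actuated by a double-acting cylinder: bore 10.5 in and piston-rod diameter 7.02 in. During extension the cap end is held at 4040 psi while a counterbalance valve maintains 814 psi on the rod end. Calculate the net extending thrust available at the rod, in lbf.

Cap-side area A_cap = π/4 × (10.5 in)² = 86.59 in^2
Rod-side annular area A_ann = π/4 × (10.5² − 7.02²) = 47.89 in^2
Net thrust = P_cap·A_cap − P_rod·A_ann = 3.498e5 lbf − 38980 lbf

F ≈ 3.11e5 lbf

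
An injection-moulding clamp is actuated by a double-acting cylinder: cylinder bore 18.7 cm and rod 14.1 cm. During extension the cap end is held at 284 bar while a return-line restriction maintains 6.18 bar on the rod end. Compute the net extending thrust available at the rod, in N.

Cap-side area A_cap = π/4 × (18.7 cm)² = 274.6 cm^2
Rod-side annular area A_ann = π/4 × (18.7² − 14.1²) = 118.5 cm^2
Net thrust = P_cap·A_cap − P_rod·A_ann = 7.800e5 N − 7323 N

F ≈ 7.73e5 N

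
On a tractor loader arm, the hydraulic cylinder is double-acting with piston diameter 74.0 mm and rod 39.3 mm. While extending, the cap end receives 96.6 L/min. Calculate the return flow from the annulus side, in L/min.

Cap-side area A_cap = π/4 × (74.0 mm)² = 4301 mm^2
Rod-side annular area A_ann = π/4 × (74.0² − 39.3²) = 3088 mm^2
Piston speed v = Q_in/A_cap; rod-end outflow Q_out = v × A_ann = Q_in × A_ann/A_cap.

Q_out ≈ 69.4 L/min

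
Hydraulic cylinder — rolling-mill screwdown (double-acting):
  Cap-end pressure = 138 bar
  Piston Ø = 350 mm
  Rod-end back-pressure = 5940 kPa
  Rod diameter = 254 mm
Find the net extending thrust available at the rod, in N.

Cap-side area A_cap = π/4 × (350 mm)² = 96210 mm^2
Rod-side annular area A_ann = π/4 × (350² − 254²) = 45540 mm^2
Net thrust = P_cap·A_cap − P_rod·A_ann = 1.328e6 N − 2.705e5 N

F ≈ 1.06e6 N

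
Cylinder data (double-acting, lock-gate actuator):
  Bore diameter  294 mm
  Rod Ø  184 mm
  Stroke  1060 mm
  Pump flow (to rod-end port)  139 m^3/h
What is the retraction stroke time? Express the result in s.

Rod-side annular area A_ann = π/4 × (294² − 184²) = 41300 mm^2
Swept volume V = A × L; t = V / Q = A·L / Q

t ≈ 1.13 s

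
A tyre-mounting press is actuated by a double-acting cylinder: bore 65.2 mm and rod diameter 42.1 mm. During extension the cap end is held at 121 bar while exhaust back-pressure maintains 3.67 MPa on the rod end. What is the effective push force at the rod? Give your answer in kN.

Cap-side area A_cap = π/4 × (65.2 mm)² = 3339 mm^2
Rod-side annular area A_ann = π/4 × (65.2² − 42.1²) = 1947 mm^2
Net thrust = P_cap·A_cap − P_rod·A_ann = 40.40 kN − 7.144 kN

F ≈ 33.3 kN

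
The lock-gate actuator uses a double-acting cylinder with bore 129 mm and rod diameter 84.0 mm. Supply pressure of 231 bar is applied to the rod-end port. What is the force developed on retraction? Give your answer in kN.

Rod-side annular area A_ann = π/4 × (129² − 84.0²) = 7528 mm^2
On retraction the pressure acts on the annular area (bore minus rod).
F = P × A_ann

F ≈ 174 kN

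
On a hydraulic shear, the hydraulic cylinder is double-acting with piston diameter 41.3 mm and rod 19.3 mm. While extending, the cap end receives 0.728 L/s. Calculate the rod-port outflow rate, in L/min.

Q_out ≈ 34.1 L/min

Cap-side area A_cap = π/4 × (41.3 mm)² = 1340 mm^2
Rod-side annular area A_ann = π/4 × (41.3² − 19.3²) = 1047 mm^2
Piston speed v = Q_in/A_cap; rod-end outflow Q_out = v × A_ann = Q_in × A_ann/A_cap.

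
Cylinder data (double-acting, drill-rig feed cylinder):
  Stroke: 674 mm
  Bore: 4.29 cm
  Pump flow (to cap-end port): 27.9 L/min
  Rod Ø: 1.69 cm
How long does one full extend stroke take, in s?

Cap-side area A_cap = π/4 × (4.29 cm)² = 14.45 cm^2
Swept volume V = A × L; t = V / Q = A·L / Q

t ≈ 2.10 s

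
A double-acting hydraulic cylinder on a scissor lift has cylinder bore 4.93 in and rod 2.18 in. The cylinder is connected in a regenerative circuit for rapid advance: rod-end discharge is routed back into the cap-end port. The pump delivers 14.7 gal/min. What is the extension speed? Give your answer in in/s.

v ≈ 15.2 in/s

In regeneration the rod-end outflow joins the pump flow into the cap end, so the net volume the pump must supply per unit advance equals the rod cross-section area.
Rod cross-section A_rod = π/4 × (2.18 in)² = 3.733 in^2
v = Q_pump / A_rod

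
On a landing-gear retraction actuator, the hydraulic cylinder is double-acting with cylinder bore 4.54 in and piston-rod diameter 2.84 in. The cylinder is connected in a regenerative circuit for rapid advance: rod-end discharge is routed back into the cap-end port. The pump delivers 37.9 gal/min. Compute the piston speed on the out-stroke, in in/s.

In regeneration the rod-end outflow joins the pump flow into the cap end, so the net volume the pump must supply per unit advance equals the rod cross-section area.
Rod cross-section A_rod = π/4 × (2.84 in)² = 6.335 in^2
v = Q_pump / A_rod

v ≈ 23.0 in/s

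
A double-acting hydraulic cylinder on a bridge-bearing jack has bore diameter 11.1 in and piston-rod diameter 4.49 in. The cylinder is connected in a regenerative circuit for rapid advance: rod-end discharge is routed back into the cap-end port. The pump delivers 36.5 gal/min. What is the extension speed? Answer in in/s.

In regeneration the rod-end outflow joins the pump flow into the cap end, so the net volume the pump must supply per unit advance equals the rod cross-section area.
Rod cross-section A_rod = π/4 × (4.49 in)² = 15.83 in^2
v = Q_pump / A_rod

v ≈ 8.88 in/s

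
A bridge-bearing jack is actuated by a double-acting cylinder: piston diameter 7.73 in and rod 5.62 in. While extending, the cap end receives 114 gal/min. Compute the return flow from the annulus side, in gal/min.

Q_out ≈ 53.7 gal/min

Cap-side area A_cap = π/4 × (7.73 in)² = 46.93 in^2
Rod-side annular area A_ann = π/4 × (7.73² − 5.62²) = 22.12 in^2
Piston speed v = Q_in/A_cap; rod-end outflow Q_out = v × A_ann = Q_in × A_ann/A_cap.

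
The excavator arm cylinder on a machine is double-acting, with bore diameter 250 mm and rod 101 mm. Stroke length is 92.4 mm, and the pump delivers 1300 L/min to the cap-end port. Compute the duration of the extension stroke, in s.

t ≈ 0.209 s

Cap-side area A_cap = π/4 × (250 mm)² = 49090 mm^2
Swept volume V = A × L; t = V / Q = A·L / Q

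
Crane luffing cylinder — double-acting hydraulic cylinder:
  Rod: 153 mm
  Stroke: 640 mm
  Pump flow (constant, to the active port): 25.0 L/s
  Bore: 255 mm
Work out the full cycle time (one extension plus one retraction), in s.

t ≈ 2.14 s

Cap-side area A_cap = π/4 × (255 mm)² = 51070 mm^2
Rod-side annular area A_ann = π/4 × (255² − 153²) = 32690 mm^2
t_ext = A_cap·L/Q = 1.307 s
t_ret = A_ann·L/Q = 0.8367 s
t_cycle = t_ext + t_ret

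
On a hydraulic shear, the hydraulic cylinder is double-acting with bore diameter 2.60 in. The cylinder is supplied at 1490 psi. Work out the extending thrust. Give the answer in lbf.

F ≈ 7910 lbf

Cap-side area A_cap = π/4 × (2.60 in)² = 5.309 in^2
F = P × A_cap = 1490 psi × A_cap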